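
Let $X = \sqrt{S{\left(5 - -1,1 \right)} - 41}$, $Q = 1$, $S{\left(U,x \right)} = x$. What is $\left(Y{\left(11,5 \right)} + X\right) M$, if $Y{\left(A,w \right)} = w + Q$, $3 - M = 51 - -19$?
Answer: $-402 - 134 i \sqrt{10} \approx -402.0 - 423.75 i$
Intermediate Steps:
$M = -67$ ($M = 3 - \left(51 - -19\right) = 3 - \left(51 + 19\right) = 3 - 70 = -67$)
$Y{\left(A,w \right)} = 1 + w$ ($Y{\left(A,w \right)} = w + 1 = 1 + w$)
$X = 2 i \sqrt{10}$ ($X = \sqrt{1 - 41} = \sqrt{-40} = 2 i \sqrt{10} \approx 6.3246 i$)
$\left(Y{\left(11,5 \right)} + X\right) M = \left(\left(1 + 5\right) + 2 i \sqrt{10}\right) \left(-67\right) = \left(6 + 2 i \sqrt{10}\right) \left(-67\right) = -402 - 134 i \sqrt{10}$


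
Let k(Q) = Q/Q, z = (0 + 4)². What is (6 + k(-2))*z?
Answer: 112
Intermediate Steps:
z = 16 (z = 4² = 16)
k(Q) = 1
(6 + k(-2))*z = (6 + 1)*16 = 7*16 = 112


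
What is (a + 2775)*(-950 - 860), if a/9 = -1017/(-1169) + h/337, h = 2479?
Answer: -2031518107950/393953 ≈ -5.1568e+6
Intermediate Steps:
a = 29166120/393953 (a = 9*(-1017/(-1169) + 2479/337) = 9*(-1017*(-1/1169) + 2479*(1/337)) = 9*(1017/1169 + 2479/337) = 9*(3240680/393953) = 29166120/393953 ≈ 74.035)
(a + 2775)*(-950 - 860) = (29166120/393953 + 2775)*(-950 - 860) = (1122385695/393953)*(-1810) = -2031518107950/393953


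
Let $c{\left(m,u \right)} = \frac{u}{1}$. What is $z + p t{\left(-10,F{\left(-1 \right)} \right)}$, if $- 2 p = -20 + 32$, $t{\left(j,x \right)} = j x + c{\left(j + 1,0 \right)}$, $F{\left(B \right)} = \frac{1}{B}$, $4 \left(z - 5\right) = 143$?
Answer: $- \frac{77}{4} \approx -19.25$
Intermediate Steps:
$z = \frac{163}{4}$ ($z = 5 + \frac{1}{4} \cdot 143 = 5 + \frac{143}{4} = \frac{163}{4} \approx 40.75$)
$c{\left(m,u \right)} = u$ ($c{\left(m,u \right)} = u 1 = u$)
$t{\left(j,x \right)} = j x$ ($t{\left(j,x \right)} = j x + 0 = j x$)
$p = -6$ ($p = - \frac{-20 + 32}{2} = \left(- \frac{1}{2}\right) 12 = -6$)
$z + p t{\left(-10,F{\left(-1 \right)} \right)} = \frac{163}{4} - 6 \left(- \frac{10}{-1}\right) = \frac{163}{4} - 6 \left(\left(-10\right) \left(-1\right)\right) = \frac{163}{4} - 60 = - \frac{77}{4}$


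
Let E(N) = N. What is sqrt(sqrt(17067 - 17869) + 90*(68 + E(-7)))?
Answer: sqrt(5490 + I*sqrt(802)) ≈ 74.095 + 0.1911*I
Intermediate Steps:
sqrt(sqrt(17067 - 17869) + 90*(68 + E(-7))) = sqrt(sqrt(17067 - 17869) + 90*(68 - 7)) = sqrt(sqrt(-802) + 90*61) = sqrt(I*sqrt(802) + 5490) = sqrt(5490 + I*sqrt(802))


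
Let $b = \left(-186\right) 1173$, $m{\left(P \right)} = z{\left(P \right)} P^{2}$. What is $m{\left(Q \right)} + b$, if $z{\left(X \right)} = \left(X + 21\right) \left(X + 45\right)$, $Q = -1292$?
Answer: $2645678058190$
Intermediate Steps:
$z{\left(X \right)} = \left(21 + X\right) \left(45 + X\right)$
$m{\left(P \right)} = P^{2} \left(945 + P^{2} + 66 P\right)$ ($m{\left(P \right)} = \left(945 + P^{2} + 66 P\right) P^{2} = P^{2} \left(945 + P^{2} + 66 P\right)$)
$b = -218178$
$m{\left(Q \right)} + b = \left(-1292\right)^{2} \left(945 + \left(-1292\right)^{2} + 66 \left(-1292\right)\right) - 218178 = 1669264 \left(945 + 1669264 - 85272\right) - 218178 = 1669264 \cdot 1584937 - 218178 = 2645678276368 - 218178 = 2645678058190$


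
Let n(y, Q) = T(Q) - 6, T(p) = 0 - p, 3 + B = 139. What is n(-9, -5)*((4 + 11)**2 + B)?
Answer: -361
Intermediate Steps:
B = 136 (B = -3 + 139 = 136)
T(p) = -p
n(y, Q) = -6 - Q (n(y, Q) = -Q - 6 = -6 - Q)
n(-9, -5)*((4 + 11)**2 + B) = (-6 - 1*(-5))*((4 + 11)**2 + 136) = (-6 + 5)*(15**2 + 136) = -(225 + 136) = -1*361 = -361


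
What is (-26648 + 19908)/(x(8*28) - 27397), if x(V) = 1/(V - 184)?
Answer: 269600/1095879 ≈ 0.24601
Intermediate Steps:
x(V) = 1/(-184 + V)
(-26648 + 19908)/(x(8*28) - 27397) = (-26648 + 19908)/(1/(-184 + 8*28) - 27397) = -6740/(1/(-184 + 224) - 27397) = -6740/(1/40 - 27397) = -6740/(-1095879/40) = -6740*(-40/1095879) = 269600/1095879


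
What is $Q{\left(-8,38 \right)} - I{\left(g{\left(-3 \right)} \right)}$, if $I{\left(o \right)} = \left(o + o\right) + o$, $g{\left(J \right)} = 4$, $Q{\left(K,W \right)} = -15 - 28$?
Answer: $-55$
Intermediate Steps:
$Q{\left(K,W \right)} = -43$
$I{\left(o \right)} = 3 o$ ($I{\left(o \right)} = 2 o + o = 3 o$)
$Q{\left(-8,38 \right)} - I{\left(g{\left(-3 \right)} \right)} = -43 - 3 \cdot 4 = -43 - 12 = -55$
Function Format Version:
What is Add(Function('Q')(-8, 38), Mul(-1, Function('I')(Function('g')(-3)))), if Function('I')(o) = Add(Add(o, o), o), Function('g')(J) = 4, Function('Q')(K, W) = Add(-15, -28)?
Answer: -55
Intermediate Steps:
Function('Q')(K, W) = -43
Function('I')(o) = Mul(3, o) (Function('I')(o) = Add(Mul(2, o), o) = Mul(3, o))
Add(Function('Q')(-8, 38), Mul(-1, Function('I')(Function('g')(-3)))) = Add(-43, Mul(-1, Mul(3, 4))) = Add(-43, Mul(-1, 12)) = Add(-43, -12) = -55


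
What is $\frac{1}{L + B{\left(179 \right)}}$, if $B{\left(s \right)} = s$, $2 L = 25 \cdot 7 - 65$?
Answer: $\frac{1}{234} \approx 0.0042735$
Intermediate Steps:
$L = 55$ ($L = \frac{25 \cdot 7 - 65}{2} = \frac{175 - 65}{2} = \frac{1}{2} \cdot 110 = 55$)
$\frac{1}{L + B{\left(179 \right)}} = \frac{1}{55 + 179} = \frac{1}{234}$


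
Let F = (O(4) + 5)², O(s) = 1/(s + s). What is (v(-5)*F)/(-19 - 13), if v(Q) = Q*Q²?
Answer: 210125/2048 ≈ 102.60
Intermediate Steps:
O(s) = 1/(2*s)
v(Q) = Q³
F = 1681/64 (F = ((½)/4 + 5)² = ((½)*(¼) + 5)² = (⅛ + 5)² = (41/8)² = 1681/64 ≈ 26.266)
(v(-5)*F)/(-19 - 13) = ((-5)³*(1681/64))/(-19 - 13) = -125*1681/64/(-32) = -210125/64*(-1/32) = 210125/2048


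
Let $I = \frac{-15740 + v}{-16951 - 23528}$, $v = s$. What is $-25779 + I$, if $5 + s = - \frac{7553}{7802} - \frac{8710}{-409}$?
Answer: $- \frac{40118109438137}{1556255634} \approx -25779.0$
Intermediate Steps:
$s = \frac{589291}{38446}$ ($s = -5 - \left(- \frac{8710}{409} + \frac{91}{94}\right) = -5 - - \frac{781521}{38446} = -5 + \left(- \frac{91}{94} + \frac{8710}{409}\right) = -5 + \frac{781521}{38446} = \frac{589291}{38446} \approx 15.328$)
$v = \frac{589291}{38446} \approx 15.328$
$I = \frac{604550749}{1556255634}$ ($I = \frac{-15740 + \frac{589291}{38446}}{-16951 - 23528} = - \frac{604550749}{38446 \left(-40479\right)} = \left(- \frac{604550749}{38446}\right) \left(- \frac{1}{40479}\right) = \frac{604550749}{1556255634} \approx 0.38846$)
$-25779 + I = -25779 + \frac{604550749}{1556255634} = - \frac{40118109438137}{1556255634}$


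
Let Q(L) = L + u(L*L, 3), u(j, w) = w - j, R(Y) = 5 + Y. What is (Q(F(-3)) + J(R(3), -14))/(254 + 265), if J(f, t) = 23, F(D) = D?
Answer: 14/519 ≈ 0.026975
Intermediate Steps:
Q(L) = 3 + L - L**2 (Q(L) = L + (3 - L*L) = L + (3 - L**2) = 3 + L - L**2)
(Q(F(-3)) + J(R(3), -14))/(254 + 265) = ((3 - 3 - 1*(-3)**2) + 23)/(254 + 265) = ((3 - 3 - 1*9) + 23)/519 = ((3 - 3 - 9) + 23)*(1/519) = (-9 + 23)*(1/519) = 14*(1/519) = 14/519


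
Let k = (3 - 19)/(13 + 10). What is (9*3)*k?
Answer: -432/23 ≈ -18.783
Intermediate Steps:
k = -16/23 ≈ -0.69565
(9*3)*k = (9*3)*(-16/23) = 27*(-16/23) = -432/23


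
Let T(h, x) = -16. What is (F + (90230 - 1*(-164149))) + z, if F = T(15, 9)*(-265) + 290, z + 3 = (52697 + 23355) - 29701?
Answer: 305257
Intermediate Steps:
z = 46348 (z = -3 + ((52697 + 23355) - 29701) = -3 + (76052 - 29701) = -3 + 46351 = 46348)
F = 4530 (F = -16*(-265) + 290 = 4240 + 290 = 4530)
(F + (90230 - 1*(-164149))) + z = (4530 + (90230 - 1*(-164149))) + 46348 = (4530 + (90230 + 164149)) + 46348 = (4530 + 254379) + 46348 = 258909 + 46348 = 305257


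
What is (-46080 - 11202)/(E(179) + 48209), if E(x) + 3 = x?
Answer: -57282/48385 ≈ -1.1839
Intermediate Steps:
E(x) = -3 + x
(-46080 - 11202)/(E(179) + 48209) = (-46080 - 11202)/((-3 + 179) + 48209) = -57282/(176 + 48209) = -57282/48385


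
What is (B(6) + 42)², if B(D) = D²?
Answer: 6084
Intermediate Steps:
(B(6) + 42)² = (6² + 42)² = (36 + 42)² = 78² = 6084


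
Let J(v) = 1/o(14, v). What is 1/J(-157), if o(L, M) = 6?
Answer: 6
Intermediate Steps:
J(v) = ⅙ (J(v) = 1/6 = ⅙)
1/J(-157) = 1/(⅙) = 6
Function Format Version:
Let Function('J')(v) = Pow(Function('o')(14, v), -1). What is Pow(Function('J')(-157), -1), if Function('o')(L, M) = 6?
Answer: 6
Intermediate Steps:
Function('J')(v) = Rational(1, 6) (Function('J')(v) = Pow(6, -1) = Rational(1, 6))
Pow(Function('J')(-157), -1) = Pow(Rational(1, 6), -1) = 6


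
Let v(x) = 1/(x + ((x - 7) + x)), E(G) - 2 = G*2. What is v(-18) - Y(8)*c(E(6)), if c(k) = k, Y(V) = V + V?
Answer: -13665/61 ≈ -224.02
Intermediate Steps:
E(G) = 2 + 2*G (E(G) = 2 + G*2 = 2 + 2*G)
Y(V) = 2*V
v(x) = 1/(-7 + 3*x) (v(x) = 1/(x + ((-7 + x) + x)) = 1/(x + (-7 + 2*x)) = 1/(-7 + 3*x))
v(-18) - Y(8)*c(E(6)) = 1/(-7 + 3*(-18)) - 2*8*(2 + 2*6) = 1/(-7 - 54) - 16*(2 + 12) = 1/(-61) - 16*14 = -1/61 - 1*224 = -1/61 - 224 = -13665/61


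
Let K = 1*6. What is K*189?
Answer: 1134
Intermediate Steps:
K = 6
K*189 = 6*189 = 1134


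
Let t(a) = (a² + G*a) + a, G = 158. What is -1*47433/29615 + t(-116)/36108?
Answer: -465107596/267334605 ≈ -1.7398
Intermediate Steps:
t(a) = a² + 159*a (t(a) = (a² + 158*a) + a = a² + 159*a)
-1*47433/29615 + t(-116)/36108 = -1*47433/29615 - 116*(159 - 116)/36108 = -47433*1/29615 - 116*43*(1/36108) = -47433/29615 - 4988*1/36108 = -47433/29615 - 1247/9027 = -465107596/267334605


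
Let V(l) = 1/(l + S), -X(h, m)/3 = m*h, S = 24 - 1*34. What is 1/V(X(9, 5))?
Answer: -145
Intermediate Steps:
S = -10 (S = 24 - 34 = -10)
X(h, m) = -3*h*m (X(h, m) = -3*m*h = -3*h*m)
V(l) = 1/(-10 + l) (V(l) = 1/(l - 10) = 1/(-10 + l))
1/V(X(9, 5)) = 1/(1/(-10 - 3*9*5)) = 1/(1/(-10 - 135)) = 1/(1/(-145)) = 1/(-1/145) = -145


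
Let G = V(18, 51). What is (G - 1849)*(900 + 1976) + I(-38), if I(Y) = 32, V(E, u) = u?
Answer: -5171016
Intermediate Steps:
G = 51
(G - 1849)*(900 + 1976) + I(-38) = (51 - 1849)*(900 + 1976) + 32 = -1798*2876 + 32 = -5171048 + 32 = -5171016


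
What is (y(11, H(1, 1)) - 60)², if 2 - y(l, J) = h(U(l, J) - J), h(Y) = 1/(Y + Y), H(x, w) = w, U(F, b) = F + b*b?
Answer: 1630729/484 ≈ 3369.3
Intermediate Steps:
U(F, b) = F + b²
h(Y) = 1/(2*Y)
y(l, J) = 2 - 1/(2*(l + J² - J)) (y(l, J) = 2 - 1/(2*((l + J²) - J)) = 2 - 1/(2*(l + J² - J)))
(y(11, H(1, 1)) - 60)² = ((-½ - 2*1 + 2*11 + 2*1²)/(11 + 1² - 1*1) - 60)² = ((-½ - 2 + 22 + 2*1)/(11 + 1 - 1) - 60)² = ((-½ - 2 + 22 + 2)/11 - 60)² = ((1/11)*(43/2) - 60)² = (43/22 - 60)² = (-1277/22)² = 1630729/484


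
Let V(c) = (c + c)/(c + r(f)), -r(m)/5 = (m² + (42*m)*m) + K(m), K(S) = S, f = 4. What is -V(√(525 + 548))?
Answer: 2146/11970527 + 6920*√1073/11970527 ≈ 0.019115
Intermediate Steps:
r(m) = -215*m² - 5*m (r(m) = -5*((m² + (42*m)*m) + m) = -5*((m² + 42*m²) + m) = -5*(43*m² + m) = -5*(m + 43*m²) = -215*m² - 5*m)
V(c) = 2*c/(-3460 + c) (V(c) = (c + c)/(c + 5*4*(-1 - 43*4)) = (2*c)/(c + 5*4*(-1 - 172)) = (2*c)/(c + 5*4*(-173)) = (2*c)/(c - 3460) = (2*c)/(-3460 + c) = 2*c/(-3460 + c))
-V(√(525 + 548)) = -2*√(525 + 548)/(-3460 + √(525 + 548)) = -2*√1073/(-3460 + √1073)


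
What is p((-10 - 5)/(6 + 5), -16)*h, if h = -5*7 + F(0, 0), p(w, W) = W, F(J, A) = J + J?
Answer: 560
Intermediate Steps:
F(J, A) = 2*J
h = -35 (h = -5*7 + 2*0 = -35 + 0 = -35)
p((-10 - 5)/(6 + 5), -16)*h = -16*(-35) = 560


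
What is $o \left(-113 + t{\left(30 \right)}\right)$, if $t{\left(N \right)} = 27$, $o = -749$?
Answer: $64414$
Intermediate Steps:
$o \left(-113 + t{\left(30 \right)}\right) = - 749 \left(-113 + 27\right) = \left(-749\right) \left(-86\right) = 64414$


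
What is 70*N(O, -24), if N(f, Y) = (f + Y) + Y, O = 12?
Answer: -2520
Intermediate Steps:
N(f, Y) = f + 2*Y (N(f, Y) = (Y + f) + Y = f + 2*Y)
70*N(O, -24) = 70*(12 + 2*(-24)) = 70*(12 - 48) = 70*(-36) = -2520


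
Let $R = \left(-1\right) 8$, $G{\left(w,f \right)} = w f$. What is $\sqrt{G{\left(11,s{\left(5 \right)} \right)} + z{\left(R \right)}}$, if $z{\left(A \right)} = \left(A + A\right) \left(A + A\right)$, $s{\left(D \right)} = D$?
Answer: $\sqrt{311} \approx 17.635$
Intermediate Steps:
$G{\left(w,f \right)} = f w$
$R = -8$
$z{\left(A \right)} = 4 A^{2}$ ($z{\left(A \right)} = 2 A 2 A = 4 A^{2}$)
$\sqrt{G{\left(11,s{\left(5 \right)} \right)} + z{\left(R \right)}} = \sqrt{5 \cdot 11 + 4 \left(-8\right)^{2}} = \sqrt{55 + 4 \cdot 64} = \sqrt{55 + 256} = \sqrt{311}$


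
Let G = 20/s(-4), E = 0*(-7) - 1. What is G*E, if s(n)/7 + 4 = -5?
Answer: 20/63 ≈ 0.31746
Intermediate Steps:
E = -1 (E = 0 - 1 = -1)
s(n) = -63 (s(n) = -28 + 7*(-5) = -28 - 35 = -63)
G = -20/63 (G = 20/(-63) = 20*(-1/63) = -20/63 ≈ -0.31746)
G*E = -20/63*(-1) = 20/63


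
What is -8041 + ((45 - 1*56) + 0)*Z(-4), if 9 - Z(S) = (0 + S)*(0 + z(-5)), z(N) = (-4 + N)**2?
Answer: -11704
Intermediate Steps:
Z(S) = 9 - 81*S (Z(S) = 9 - (0 + S)*(0 + (-4 - 5)**2) = 9 - S*(0 + (-9)**2) = 9 - S*(0 + 81) = 9 - S*81 = 9 - 81*S)
-8041 + ((45 - 1*56) + 0)*Z(-4) = -8041 + ((45 - 1*56) + 0)*(9 - 81*(-4)) = -8041 + ((45 - 56) + 0)*(9 + 324) = -8041 + (-11 + 0)*333 = -8041 - 11*333 = -8041 - 3663 = -11704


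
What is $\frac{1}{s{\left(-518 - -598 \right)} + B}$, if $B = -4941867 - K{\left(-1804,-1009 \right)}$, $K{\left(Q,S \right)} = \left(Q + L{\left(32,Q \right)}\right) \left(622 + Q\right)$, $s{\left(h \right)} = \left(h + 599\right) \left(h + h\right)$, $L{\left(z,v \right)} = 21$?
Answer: $- \frac{1}{6940733} \approx -1.4408 \cdot 10^{-7}$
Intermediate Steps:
$s{\left(h \right)} = 2 h \left(599 + h\right)$ ($s{\left(h \right)} = \left(599 + h\right) 2 h = 2 h \left(599 + h\right)$)
$K{\left(Q,S \right)} = \left(21 + Q\right) \left(622 + Q\right)$ ($K{\left(Q,S \right)} = \left(Q + 21\right) \left(622 + Q\right) = \left(21 + Q\right) \left(622 + Q\right)$)
$B = -7049373$ ($B = -4941867 - \left(13062 + \left(-1804\right)^{2} + 643 \left(-1804\right)\right) = -4941867 - \left(13062 + 3254416 - 1159972\right) = -4941867 - 2107506 = -7049373$)
$\frac{1}{s{\left(-518 - -598 \right)} + B} = \frac{1}{2 \left(-518 - -598\right) \left(599 - -80\right) - 7049373} = \frac{1}{2 \left(-518 + 598\right) \left(599 + \left(-518 + 598\right)\right) - 7049373} = \frac{1}{2 \cdot 80 \left(599 + 80\right) - 7049373} = \frac{1}{2 \cdot 80 \cdot 679 - 7049373} = \frac{1}{108640 - 7049373} = \frac{1}{-6940733} = - \frac{1}{6940733}$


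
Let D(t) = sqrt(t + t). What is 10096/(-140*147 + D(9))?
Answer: -34629280/70589397 - 5048*sqrt(2)/70589397 ≈ -0.49067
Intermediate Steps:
D(t) = sqrt(2)*sqrt(t) (D(t) = sqrt(2*t) = sqrt(2)*sqrt(t))
10096/(-140*147 + D(9)) = 10096/(-140*147 + sqrt(2)*sqrt(9)) = 10096/(-20580 + sqrt(2)*3) = 10096/(-20580 + 3*sqrt(2))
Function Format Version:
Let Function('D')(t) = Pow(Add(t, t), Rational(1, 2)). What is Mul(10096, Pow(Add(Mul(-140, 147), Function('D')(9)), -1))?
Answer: Add(Rational(-34629280, 70589397), Mul(Rational(-5048, 70589397), Pow(2, Rational(1, 2)))) ≈ -0.49067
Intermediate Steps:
Function('D')(t) = Mul(Pow(2, Rational(1, 2)), Pow(t, Rational(1, 2))) (Function('D')(t) = Pow(Mul(2, t), Rational(1, 2)) = Mul(Pow(2, Rational(1, 2)), Pow(t, Rational(1, 2))))
Mul(10096, Pow(Add(Mul(-140, 147), Function('D')(9)), -1)) = Mul(10096, Pow(Add(Mul(-140, 147), Mul(Pow(2, Rational(1, 2)), Pow(9, Rational(1, 2)))), -1)) = Mul(10096, Pow(Add(-20580, Mul(Pow(2, Rational(1, 2)), 3)), -1)) = Mul(10096, Pow(Add(-20580, Mul(3, Pow(2, Rational(1, 2)))), -1))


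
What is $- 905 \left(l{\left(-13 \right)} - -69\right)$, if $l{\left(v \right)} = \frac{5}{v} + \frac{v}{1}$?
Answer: $- \frac{654315}{13} \approx -50332.0$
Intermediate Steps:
$l{\left(v \right)} = v + \frac{5}{v}$ ($l{\left(v \right)} = \frac{5}{v} + v 1 = \frac{5}{v} + v = v + \frac{5}{v}$)
$- 905 \left(l{\left(-13 \right)} - -69\right) = - 905 \left(\left(-13 + \frac{5}{-13}\right) - -69\right) = - 905 \left(\left(-13 + 5 \left(- \frac{1}{13}\right)\right) + 69\right) = - 905 \left(\left(-13 - \frac{5}{13}\right) + 69\right) = - 905 \left(- \frac{174}{13} + 69\right) = \left(-905\right) \frac{723}{13} = - \frac{654315}{13}$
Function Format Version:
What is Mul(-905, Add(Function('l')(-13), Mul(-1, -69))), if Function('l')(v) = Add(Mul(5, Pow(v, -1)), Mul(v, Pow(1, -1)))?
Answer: Rational(-654315, 13) ≈ -50332.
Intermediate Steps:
Function('l')(v) = Add(v, Mul(5, Pow(v, -1))) (Function('l')(v) = Add(Mul(5, Pow(v, -1)), Mul(v, 1)) = Add(Mul(5, Pow(v, -1)), v) = Add(v, Mul(5, Pow(v, -1))))
Mul(-905, Add(Function('l')(-13), Mul(-1, -69))) = Mul(-905, Add(Add(-13, Mul(5, Pow(-13, -1))), Mul(-1, -69))) = Mul(-905, Add(Add(-13, Mul(5, Rational(-1, 13))), 69)) = Mul(-905, Add(Add(-13, Rational(-5, 13)), 69)) = Mul(-905, Add(Rational(-174, 13), 69)) = Mul(-905, Rational(723, 13)) = Rational(-654315, 13)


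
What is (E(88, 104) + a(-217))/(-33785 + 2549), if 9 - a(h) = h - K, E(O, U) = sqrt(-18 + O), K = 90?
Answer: -79/7809 - sqrt(70)/31236 ≈ -0.010384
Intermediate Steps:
a(h) = 99 - h (a(h) = 9 - (h - 1*90) = 9 - (h - 90) = 9 - (-90 + h) = 9 + (90 - h) = 99 - h)
(E(88, 104) + a(-217))/(-33785 + 2549) = (sqrt(-18 + 88) + (99 - 1*(-217)))/(-33785 + 2549) = (sqrt(70) + (99 + 217))/(-31236) = (sqrt(70) + 316)*(-1/31236) = (316 + sqrt(70))*(-1/31236) = -79/7809 - sqrt(70)/31236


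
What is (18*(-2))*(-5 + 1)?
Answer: 144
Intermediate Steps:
(18*(-2))*(-5 + 1) = -36*(-4) = 144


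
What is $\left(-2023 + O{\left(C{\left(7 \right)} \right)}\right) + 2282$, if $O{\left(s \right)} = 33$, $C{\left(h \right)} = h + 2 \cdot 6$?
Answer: $292$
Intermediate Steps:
$C{\left(h \right)} = 12 + h$ ($C{\left(h \right)} = h + 12 = 12 + h$)
$\left(-2023 + O{\left(C{\left(7 \right)} \right)}\right) + 2282 = \left(-2023 + 33\right) + 2282 = -1990 + 2282 = 292$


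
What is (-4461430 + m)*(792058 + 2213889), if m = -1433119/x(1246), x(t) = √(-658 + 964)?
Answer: -13410822124210 - 4307879758693*√34/102 ≈ -1.3657e+13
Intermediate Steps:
x(t) = 3*√34 (x(t) = √306 = 3*√34)
m = -1433119*√34/102 ≈ -81926.
(-4461430 + m)*(792058 + 2213889) = (-4461430 - 1433119*√34/102)*(792058 + 2213889) = (-4461430 - 1433119*√34/102)*3005947 = -13410822124210 - 4307879758693*√34/102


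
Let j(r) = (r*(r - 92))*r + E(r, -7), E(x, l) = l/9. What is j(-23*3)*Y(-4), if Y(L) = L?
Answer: 27594784/9 ≈ 3.0661e+6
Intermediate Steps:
E(x, l) = l/9 (E(x, l) = l*(⅑) = l/9)
j(r) = -7/9 + r²*(-92 + r) (j(r) = (r*(r - 92))*r + (⅑)*(-7) = (r*(-92 + r))*r - 7/9 = r²*(-92 + r) - 7/9 = -7/9 + r²*(-92 + r))
j(-23*3)*Y(-4) = (-7/9 + (-23*3)³ - 92*(-23*3)²)*(-4) = (-7/9 + (-69)³ - 92*(-69)²)*(-4) = (-7/9 - 328509 - 92*4761)*(-4) = (-7/9 - 328509 - 438012)*(-4) = -6898696/9*(-4) = 27594784/9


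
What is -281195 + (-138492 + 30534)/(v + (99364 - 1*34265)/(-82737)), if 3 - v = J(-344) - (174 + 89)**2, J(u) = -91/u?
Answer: -553594731839252959/1968710891693 ≈ -2.8120e+5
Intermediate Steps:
v = 23795077/344 (v = 3 - (-91/(-344) - (174 + 89)**2) = 3 - (-91*(-1/344) - 1*263**2) = 3 - (91/344 - 1*69169) = 3 - (91/344 - 69169) = 3 - 1*(-23794045/344) = 3 + 23794045/344 = 23795077/344 ≈ 69172.)
-281195 + (-138492 + 30534)/(v + (99364 - 1*34265)/(-82737)) = -281195 + (-138492 + 30534)/(23795077/344 + (99364 - 1*34265)/(-82737)) = -281195 - 107958/(23795077/344 + (99364 - 34265)*(-1/82737)) = -281195 - 107958/(23795077/344 + 65099*(-1/82737)) = -281195 - 107958/(23795077/344 - 65099/82737) = -281195 - 107958/1968710891693/28461528 = -281195 - 107958*28461528/1968710891693 = -281195 - 3072649639824/1968710891693 = -553594731839252959/1968710891693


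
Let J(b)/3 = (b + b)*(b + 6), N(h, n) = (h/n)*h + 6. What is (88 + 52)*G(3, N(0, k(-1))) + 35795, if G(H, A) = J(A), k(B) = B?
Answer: 96275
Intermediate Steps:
N(h, n) = 6 + h²/n (N(h, n) = h²/n + 6 = 6 + h²/n)
J(b) = 6*b*(6 + b) (J(b) = 3*((b + b)*(b + 6)) = 3*((2*b)*(6 + b)) = 3*(2*b*(6 + b)) = 6*b*(6 + b))
G(H, A) = 6*A*(6 + A)
(88 + 52)*G(3, N(0, k(-1))) + 35795 = (88 + 52)*(6*(6 + 0²/(-1))*(6 + (6 + 0²/(-1)))) + 35795 = 140*(6*(6 + 0*(-1))*(6 + (6 + 0*(-1)))) + 35795 = 140*(6*(6 + 0)*(6 + (6 + 0))) + 35795 = 140*(6*6*(6 + 6)) + 35795 = 140*(6*6*12) + 35795 = 140*432 + 35795 = 60480 + 35795 = 96275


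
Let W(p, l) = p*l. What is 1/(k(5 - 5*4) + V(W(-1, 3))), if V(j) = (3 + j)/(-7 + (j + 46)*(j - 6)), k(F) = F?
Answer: -1/15 ≈ -0.066667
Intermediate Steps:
W(p, l) = l*p
V(j) = (3 + j)/(-7 + (-6 + j)*(46 + j)) (V(j) = (3 + j)/(-7 + (46 + j)*(-6 + j)) = (3 + j)/(-7 + (-6 + j)*(46 + j)))
1/(k(5 - 5*4) + V(W(-1, 3))) = 1/((5 - 5*4) + (3 + 3*(-1))/(-283 + (3*(-1))² + 40*(3*(-1)))) = 1/((5 - 20) + (3 - 3)/(-283 + (-3)² + 40*(-3))) = 1/(-15 + 0/(-283 + 9 - 120)) = 1/(-15 + 0/(-394)) = 1/(-15 - 1/394*0) = 1/(-15 + 0) = 1/(-15) = -1/15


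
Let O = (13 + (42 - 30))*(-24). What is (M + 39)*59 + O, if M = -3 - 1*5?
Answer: 1229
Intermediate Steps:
O = -600 (O = (13 + 12)*(-24) = 25*(-24) = -600)
M = -8 (M = -3 - 5 = -8)
(M + 39)*59 + O = (-8 + 39)*59 - 600 = 31*59 - 600 = 1829 - 600 = 1229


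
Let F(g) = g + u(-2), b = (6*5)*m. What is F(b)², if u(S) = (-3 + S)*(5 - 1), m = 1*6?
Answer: 25600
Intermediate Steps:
m = 6
u(S) = -12 + 4*S (u(S) = (-3 + S)*4 = -12 + 4*S)
b = 180 (b = (6*5)*6 = 30*6 = 180)
F(g) = -20 + g (F(g) = g + (-12 + 4*(-2)) = g + (-12 - 8) = g - 20 = -20 + g)
F(b)² = (-20 + 180)² = 160² = 25600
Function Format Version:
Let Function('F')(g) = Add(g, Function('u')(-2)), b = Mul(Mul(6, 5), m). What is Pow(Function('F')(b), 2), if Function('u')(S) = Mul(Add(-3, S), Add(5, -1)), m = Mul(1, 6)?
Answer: 25600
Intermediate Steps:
m = 6
Function('u')(S) = Add(-12, Mul(4, S)) (Function('u')(S) = Mul(Add(-3, S), 4) = Add(-12, Mul(4, S)))
b = 180 (b = Mul(Mul(6, 5), 6) = Mul(30, 6) = 180)
Function('F')(g) = Add(-20, g) (Function('F')(g) = Add(g, Add(-12, Mul(4, -2))) = Add(g, Add(-12, -8)) = Add(g, -20) = Add(-20, g))
Pow(Function('F')(b), 2) = Pow(Add(-20, 180), 2) = Pow(160, 2) = 25600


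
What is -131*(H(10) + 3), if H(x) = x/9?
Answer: -4847/9 ≈ -538.56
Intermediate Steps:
H(x) = x/9 (H(x) = x*(⅑) = x/9)
-131*(H(10) + 3) = -131*((⅑)*10 + 3) = -131*(10/9 + 3) = -131*37/9 = -4847/9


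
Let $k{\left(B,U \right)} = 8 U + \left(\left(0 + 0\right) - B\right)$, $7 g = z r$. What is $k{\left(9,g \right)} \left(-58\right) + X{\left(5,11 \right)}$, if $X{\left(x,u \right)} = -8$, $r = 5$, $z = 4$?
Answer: $- \frac{5682}{7} \approx -811.71$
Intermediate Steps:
$g = \frac{20}{7}$ ($g = \frac{4 \cdot 5}{7} = \frac{1}{7} \cdot 20 = \frac{20}{7} \approx 2.8571$)
$k{\left(B,U \right)} = - B + 8 U$ ($k{\left(B,U \right)} = 8 U + \left(0 - B\right) = 8 U - B = - B + 8 U$)
$k{\left(9,g \right)} \left(-58\right) + X{\left(5,11 \right)} = \left(\left(-1\right) 9 + 8 \cdot \frac{20}{7}\right) \left(-58\right) - 8 = \left(-9 + \frac{160}{7}\right) \left(-58\right) - 8 = \frac{97}{7} \left(-58\right) - 8 = - \frac{5626}{7} - 8 = - \frac{5682}{7}$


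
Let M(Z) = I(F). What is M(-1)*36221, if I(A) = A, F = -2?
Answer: -72442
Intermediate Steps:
M(Z) = -2
M(-1)*36221 = -2*36221 = -72442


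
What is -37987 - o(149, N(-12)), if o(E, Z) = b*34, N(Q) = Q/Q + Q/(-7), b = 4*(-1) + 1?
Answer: -37885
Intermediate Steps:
b = -3 (b = -4 + 1 = -3)
N(Q) = 1 - Q/7 (N(Q) = 1 + Q*(-1/7) = 1 - Q/7)
o(E, Z) = -102 (o(E, Z) = -3*34 = -102)
-37987 - o(149, N(-12)) = -37987 - 1*(-102) = -37987 + 102 = -37885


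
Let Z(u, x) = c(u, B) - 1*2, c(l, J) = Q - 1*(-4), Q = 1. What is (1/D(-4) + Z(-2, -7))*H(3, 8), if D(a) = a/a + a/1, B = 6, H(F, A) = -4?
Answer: -32/3 ≈ -10.667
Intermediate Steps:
D(a) = 1 + a (D(a) = 1 + a*1 = 1 + a)
c(l, J) = 5 (c(l, J) = 1 - 1*(-4) = 1 + 4 = 5)
Z(u, x) = 3 (Z(u, x) = 5 - 1*2 = 5 - 2 = 3)
(1/D(-4) + Z(-2, -7))*H(3, 8) = (1/(1 - 4) + 3)*(-4) = (1/(-3) + 3)*(-4) = (-⅓ + 3)*(-4) = (8/3)*(-4) = -32/3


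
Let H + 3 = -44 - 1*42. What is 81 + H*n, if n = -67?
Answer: 6044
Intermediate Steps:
H = -89 (H = -3 + (-44 - 1*42) = -3 + (-44 - 42) = -3 - 86 = -89)
81 + H*n = 81 - 89*(-67) = 81 + 5963 = 6044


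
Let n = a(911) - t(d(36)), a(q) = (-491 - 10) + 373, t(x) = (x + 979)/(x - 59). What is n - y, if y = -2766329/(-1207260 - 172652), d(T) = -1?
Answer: -784512497/6899560 ≈ -113.70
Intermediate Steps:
t(x) = (979 + x)/(-59 + x)
a(q) = -128 (a(q) = -501 + 373 = -128)
n = -1117/10 (n = -128 - (979 - 1)/(-59 - 1) = -128 - 978/(-60) = -128 - (-1)*978/60 = -128 - 1*(-163/10) = -128 + 163/10 = -1117/10 ≈ -111.70)
y = 2766329/1379912 (y = -2766329/(-1379912) = -2766329*(-1/1379912) = 2766329/1379912 ≈ 2.0047)
n - y = -1117/10 - 1*2766329/1379912 = -1117/10 - 2766329/1379912 = -784512497/6899560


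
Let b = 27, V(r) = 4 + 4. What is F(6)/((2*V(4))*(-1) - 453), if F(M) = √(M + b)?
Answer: -√33/469 ≈ -0.012249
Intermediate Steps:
V(r) = 8
F(M) = √(27 + M) (F(M) = √(M + 27) = √(27 + M))
F(6)/((2*V(4))*(-1) - 453) = √(27 + 6)/((2*8)*(-1) - 453) = √33/(16*(-1) - 453) = √33/(-16 - 453) = √33/(-469) = √33*(-1/469) = -√33/469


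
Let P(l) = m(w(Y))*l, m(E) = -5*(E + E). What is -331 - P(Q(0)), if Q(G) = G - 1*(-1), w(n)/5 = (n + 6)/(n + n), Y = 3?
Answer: -256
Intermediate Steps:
w(n) = 5*(6 + n)/(2*n) (w(n) = 5*((n + 6)/(n + n)) = 5*((6 + n)/((2*n))) = 5*((6 + n)*(1/(2*n))) = 5*((6 + n)/(2*n)) = 5*(6 + n)/(2*n))
Q(G) = 1 + G (Q(G) = G + 1 = 1 + G)
m(E) = -10*E
P(l) = -75*l (P(l) = (-10*(5/2 + 15/3))*l = (-10*(5/2 + 15*(1/3)))*l = (-10*(5/2 + 5))*l = (-10*15/2)*l = -75*l)
-331 - P(Q(0)) = -331 - (-75)*(1 + 0) = -331 - (-75) = -331 - 1*(-75) = -331 + 75 = -256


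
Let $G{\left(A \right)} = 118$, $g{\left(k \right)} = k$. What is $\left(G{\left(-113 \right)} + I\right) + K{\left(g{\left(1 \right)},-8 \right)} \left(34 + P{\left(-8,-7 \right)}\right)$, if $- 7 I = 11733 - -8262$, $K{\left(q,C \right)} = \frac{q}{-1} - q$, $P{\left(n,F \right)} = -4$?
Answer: $- \frac{19589}{7} \approx -2798.4$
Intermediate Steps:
$K{\left(q,C \right)} = - 2 q$ ($K{\left(q,C \right)} = q \left(-1\right) - q = - q - q = - 2 q$)
$I = - \frac{19995}{7}$ ($I = - \frac{11733 - -8262}{7} = - \frac{11733 + 8262}{7} = \left(- \frac{1}{7}\right) 19995 = - \frac{19995}{7} \approx -2856.4$)
$\left(G{\left(-113 \right)} + I\right) + K{\left(g{\left(1 \right)},-8 \right)} \left(34 + P{\left(-8,-7 \right)}\right) = \left(118 - \frac{19995}{7}\right) + \left(-2\right) 1 \left(34 - 4\right) = - \frac{19169}{7} - 60 = - \frac{19589}{7}$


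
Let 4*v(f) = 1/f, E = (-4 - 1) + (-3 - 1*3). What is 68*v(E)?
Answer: -17/11 ≈ -1.5455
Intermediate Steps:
E = -11 (E = -5 + (-3 - 3) = -5 - 6 = -11)
v(f) = 1/(4*f) (v(f) = (1/f)/4 = 1/(4*f))
68*v(E) = 68*((1/4)/(-11)) = 68*((1/4)*(-1/11)) = 68*(-1/44) = -17/11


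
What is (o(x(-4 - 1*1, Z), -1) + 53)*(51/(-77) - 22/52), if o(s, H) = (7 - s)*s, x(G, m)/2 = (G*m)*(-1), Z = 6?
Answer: 6794971/2002 ≈ 3394.1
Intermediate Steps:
x(G, m) = -2*G*m (x(G, m) = 2*((G*m)*(-1)) = 2*(-G*m) = -2*G*m)
o(s, H) = s*(7 - s)
(o(x(-4 - 1*1, Z), -1) + 53)*(51/(-77) - 22/52) = ((-2*(-4 - 1*1)*6)*(7 - (-2)*(-4 - 1*1)*6) + 53)*(51/(-77) - 22/52) = ((-2*(-4 - 1)*6)*(7 - (-2)*(-4 - 1)*6) + 53)*(51*(-1/77) - 22*1/52) = ((-2*(-5)*6)*(7 - (-2)*(-5)*6) + 53)*(-51/77 - 11/26) = (60*(7 - 1*60) + 53)*(-2173/2002) = (60*(7 - 60) + 53)*(-2173/2002) = (60*(-53) + 53)*(-2173/2002) = (-3180 + 53)*(-2173/2002) = -3127*(-2173/2002) = 6794971/2002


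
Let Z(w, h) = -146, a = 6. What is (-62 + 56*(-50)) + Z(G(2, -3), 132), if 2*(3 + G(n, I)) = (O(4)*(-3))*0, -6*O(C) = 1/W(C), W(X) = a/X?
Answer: -3008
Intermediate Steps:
W(X) = 6/X
O(C) = -C/36 (O(C) = -C/6/6 = -C/36)
G(n, I) = -3 (G(n, I) = -3 + ((-1/36*4*(-3))*0)/2 = -3 + (-⅑*(-3)*0)/2 = -3 + ((⅓)*0)/2 = -3 + (½)*0 = -3 + 0 = -3)
(-62 + 56*(-50)) + Z(G(2, -3), 132) = (-62 + 56*(-50)) - 146 = (-62 - 2800) - 146 = -2862 - 146 = -3008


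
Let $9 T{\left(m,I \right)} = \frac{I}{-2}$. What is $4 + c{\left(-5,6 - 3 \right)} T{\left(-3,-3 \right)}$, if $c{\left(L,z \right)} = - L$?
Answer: $\frac{29}{6} \approx 4.8333$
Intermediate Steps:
$T{\left(m,I \right)} = - \frac{I}{18}$ ($T{\left(m,I \right)} = \frac{I \frac{1}{-2}}{9} = \frac{I \left(- \frac{1}{2}\right)}{9} = \frac{\left(- \frac{1}{2}\right) I}{9} = - \frac{I}{18}$)
$4 + c{\left(-5,6 - 3 \right)} T{\left(-3,-3 \right)} = 4 + \left(-1\right) \left(-5\right) \left(\left(- \frac{1}{18}\right) \left(-3\right)\right) = 4 + 5 \cdot \frac{1}{6} = 4 + \frac{5}{6} = \frac{29}{6}$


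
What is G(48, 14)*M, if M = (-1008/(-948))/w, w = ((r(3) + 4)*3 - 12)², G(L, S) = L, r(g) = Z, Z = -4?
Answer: 28/79 ≈ 0.35443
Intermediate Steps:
r(g) = -4
w = 144 (w = ((-4 + 4)*3 - 12)² = (0*3 - 12)² = (0 - 12)² = (-12)² = 144)
M = 7/948 (M = -1008/(-948)/144 = -1008*(-1/948)*(1/144) = (84/79)*(1/144) = 7/948 ≈ 0.0073840)
G(48, 14)*M = 48*(7/948) = 28/79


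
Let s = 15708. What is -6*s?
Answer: -94248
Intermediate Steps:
-6*s = -6*15708 = -94248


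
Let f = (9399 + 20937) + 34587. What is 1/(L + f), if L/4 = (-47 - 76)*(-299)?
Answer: 1/212031 ≈ 4.7163e-6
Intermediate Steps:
L = 147108 (L = 4*((-47 - 76)*(-299)) = 4*(-123*(-299)) = 4*36777 = 147108)
f = 64923 (f = 30336 + 34587 = 64923)
1/(L + f) = 1/(147108 + 64923) = 1/212031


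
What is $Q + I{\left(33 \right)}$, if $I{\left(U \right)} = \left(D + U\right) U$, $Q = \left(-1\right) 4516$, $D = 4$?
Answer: $-3295$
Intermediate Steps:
$Q = -4516$
$I{\left(U \right)} = U \left(4 + U\right)$ ($I{\left(U \right)} = \left(4 + U\right) U = U \left(4 + U\right)$)
$Q + I{\left(33 \right)} = -4516 + 33 \left(4 + 33\right) = -4516 + 33 \cdot 37 = -4516 + 1221 = -3295$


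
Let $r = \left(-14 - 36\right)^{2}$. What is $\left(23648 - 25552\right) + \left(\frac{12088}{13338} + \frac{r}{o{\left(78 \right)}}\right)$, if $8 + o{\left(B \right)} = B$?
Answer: $- \frac{87174874}{46683} \approx -1867.4$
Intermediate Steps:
$r = 2500$ ($r = \left(-50\right)^{2} = 2500$)
$o{\left(B \right)} = -8 + B$
$\left(23648 - 25552\right) + \left(\frac{12088}{13338} + \frac{r}{o{\left(78 \right)}}\right) = \left(23648 - 25552\right) + \left(\frac{12088}{13338} + \frac{2500}{-8 + 78}\right) = -1904 + \left(12088 \cdot \frac{1}{13338} + \frac{2500}{70}\right) = -1904 + \left(\frac{6044}{6669} + 2500 \cdot \frac{1}{70}\right) = -1904 + \left(\frac{6044}{6669} + \frac{250}{7}\right) = -1904 + \frac{1709558}{46683} = - \frac{87174874}{46683}$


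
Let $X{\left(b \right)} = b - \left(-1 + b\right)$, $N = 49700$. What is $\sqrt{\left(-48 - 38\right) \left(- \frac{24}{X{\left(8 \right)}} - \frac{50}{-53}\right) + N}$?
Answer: $\frac{2 \sqrt{36294294}}{53} \approx 227.34$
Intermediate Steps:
$X{\left(b \right)} = 1$
$\sqrt{\left(-48 - 38\right) \left(- \frac{24}{X{\left(8 \right)}} - \frac{50}{-53}\right) + N} = \sqrt{\left(-48 - 38\right) \left(- \frac{24}{1} - \frac{50}{-53}\right) + 49700} = \sqrt{- 86 \left(\left(-24\right) 1 - - \frac{50}{53}\right) + 49700} = \sqrt{- 86 \left(-24 + \frac{50}{53}\right) + 49700} = \sqrt{\left(-86\right) \left(- \frac{1222}{53}\right) + 49700} = \sqrt{\frac{105092}{53} + 49700} = \sqrt{\frac{2739192}{53}} = \frac{2 \sqrt{36294294}}{53}$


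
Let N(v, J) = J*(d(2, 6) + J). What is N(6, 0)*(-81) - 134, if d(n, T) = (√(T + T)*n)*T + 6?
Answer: -134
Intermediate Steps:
d(n, T) = 6 + n*√2*T^(3/2) (d(n, T) = (√(2*T)*n)*T + 6 = ((√2*√T)*n)*T + 6 = (n*√2*√T)*T + 6 = n*√2*T^(3/2) + 6 = 6 + n*√2*T^(3/2))
N(v, J) = J*(6 + J + 24*√3) (N(v, J) = J*((6 + 2*√2*6^(3/2)) + J) = J*((6 + 2*√2*(6*√6)) + J) = J*((6 + 24*√3) + J) = J*(6 + J + 24*√3))
N(6, 0)*(-81) - 134 = (0*(6 + 0 + 24*√3))*(-81) - 134 = (0*(6 + 24*√3))*(-81) - 134 = 0*(-81) - 134 = 0 - 134 = -134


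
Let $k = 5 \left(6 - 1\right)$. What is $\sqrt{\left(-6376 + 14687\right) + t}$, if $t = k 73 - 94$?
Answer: $\sqrt{10042} \approx 100.21$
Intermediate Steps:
$k = 25$ ($k = 5 \cdot 5 = 25$)
$t = 1731$ ($t = 25 \cdot 73 - 94 = 1825 - 94 = 1731$)
$\sqrt{\left(-6376 + 14687\right) + t} = \sqrt{\left(-6376 + 14687\right) + 1731} = \sqrt{8311 + 1731} = \sqrt{10042}$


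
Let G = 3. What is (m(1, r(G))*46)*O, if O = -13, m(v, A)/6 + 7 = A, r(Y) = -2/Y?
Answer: 27508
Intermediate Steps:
m(v, A) = -42 + 6*A
(m(1, r(G))*46)*O = ((-42 + 6*(-2/3))*46)*(-13) = ((-42 + 6*(-2*⅓))*46)*(-13) = ((-42 + 6*(-⅔))*46)*(-13) = ((-42 - 4)*46)*(-13) = -46*46*(-13) = -2116*(-13) = 27508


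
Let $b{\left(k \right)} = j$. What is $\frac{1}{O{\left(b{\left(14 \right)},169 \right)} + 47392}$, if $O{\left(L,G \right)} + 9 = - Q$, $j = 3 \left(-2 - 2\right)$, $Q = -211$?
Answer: $\frac{1}{47594} \approx 2.1011 \cdot 10^{-5}$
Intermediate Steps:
$j = -12$ ($j = 3 \left(-4\right) = -12$)
$b{\left(k \right)} = -12$
$O{\left(L,G \right)} = 202$ ($O{\left(L,G \right)} = -9 - -211 = -9 + 211 = 202$)
$\frac{1}{O{\left(b{\left(14 \right)},169 \right)} + 47392} = \frac{1}{202 + 47392} = \frac{1}{47594}$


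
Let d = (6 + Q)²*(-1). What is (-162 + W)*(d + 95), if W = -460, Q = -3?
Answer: -53492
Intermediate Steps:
d = -9 (d = (6 - 3)²*(-1) = 3²*(-1) = 9*(-1) = -9)
(-162 + W)*(d + 95) = (-162 - 460)*(-9 + 95) = -622*86 = -53492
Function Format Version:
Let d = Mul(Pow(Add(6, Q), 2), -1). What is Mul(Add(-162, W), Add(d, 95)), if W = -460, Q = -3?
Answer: -53492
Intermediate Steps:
d = -9 (d = Mul(Pow(Add(6, -3), 2), -1) = Mul(Pow(3, 2), -1) = Mul(9, -1) = -9)
Mul(Add(-162, W), Add(d, 95)) = Mul(Add(-162, -460), Add(-9, 95)) = Mul(-622, 86) = -53492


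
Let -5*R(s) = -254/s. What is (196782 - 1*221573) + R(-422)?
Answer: -26154632/1055 ≈ -24791.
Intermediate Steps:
R(s) = 254/(5*s) (R(s) = -(-254)/(5*s) = 254/(5*s))
(196782 - 1*221573) + R(-422) = (196782 - 1*221573) + (254/5)/(-422) = (196782 - 221573) + (254/5)*(-1/422) = -24791 - 127/1055 = -26154632/1055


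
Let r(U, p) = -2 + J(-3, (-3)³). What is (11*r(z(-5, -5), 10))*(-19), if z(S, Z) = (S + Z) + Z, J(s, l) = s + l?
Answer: 6688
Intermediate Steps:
J(s, l) = l + s
z(S, Z) = S + 2*Z
r(U, p) = -32 (r(U, p) = -2 + ((-3)³ - 3) = -2 + (-27 - 3) = -2 - 30 = -32)
(11*r(z(-5, -5), 10))*(-19) = (11*(-32))*(-19) = -352*(-19) = 6688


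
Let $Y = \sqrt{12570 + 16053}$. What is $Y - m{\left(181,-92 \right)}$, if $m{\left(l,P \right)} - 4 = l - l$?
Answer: $-4 + \sqrt{28623} \approx 165.18$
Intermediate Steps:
$Y = \sqrt{28623} \approx 169.18$
$m{\left(l,P \right)} = 4$ ($m{\left(l,P \right)} = 4 + \left(l - l\right) = 4 + 0 = 4$)
$Y - m{\left(181,-92 \right)} = \sqrt{28623} - 4 = -4 + \sqrt{28623}$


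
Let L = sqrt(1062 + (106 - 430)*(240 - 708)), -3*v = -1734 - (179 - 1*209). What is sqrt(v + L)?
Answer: sqrt(568 + 3*sqrt(16966)) ≈ 30.964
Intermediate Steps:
v = 568 (v = -(-1734 - (179 - 1*209))/3 = -(-1734 - (179 - 209))/3 = -(-1734 - 1*(-30))/3 = -(-1734 + 30)/3 = -1/3*(-1704) = 568)
L = 3*sqrt(16966) (L = sqrt(1062 - 324*(-468)) = sqrt(1062 + 151632) = sqrt(152694) = 3*sqrt(16966) ≈ 390.76)
sqrt(v + L) = sqrt(568 + 3*sqrt(16966))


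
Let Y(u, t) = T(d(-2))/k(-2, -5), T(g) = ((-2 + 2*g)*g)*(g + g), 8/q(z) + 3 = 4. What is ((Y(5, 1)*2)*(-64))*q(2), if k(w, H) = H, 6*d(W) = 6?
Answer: 0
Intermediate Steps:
q(z) = 8 (q(z) = 8/(-3 + 4) = 8/1 = 8*1 = 8)
d(W) = 1 (d(W) = (⅙)*6 = 1)
T(g) = 2*g²*(-2 + 2*g) (T(g) = (g*(-2 + 2*g))*(2*g) = 2*g²*(-2 + 2*g))
Y(u, t) = 0 (Y(u, t) = (4*1²*(-1 + 1))/(-5) = (4*1*0)*(-⅕) = 0*(-⅕) = 0)
((Y(5, 1)*2)*(-64))*q(2) = ((0*2)*(-64))*8 = (0*(-64))*8 = 0*8 = 0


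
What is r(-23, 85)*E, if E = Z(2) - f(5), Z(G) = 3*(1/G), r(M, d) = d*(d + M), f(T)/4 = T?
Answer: -97495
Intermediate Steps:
f(T) = 4*T
r(M, d) = d*(M + d)
Z(G) = 3/G
E = -37/2 (E = 3/2 - 4*5 = 3*(½) - 1*20 = 3/2 - 20 = -37/2 ≈ -18.500)
r(-23, 85)*E = (85*(-23 + 85))*(-37/2) = (85*62)*(-37/2) = 5270*(-37/2) = -97495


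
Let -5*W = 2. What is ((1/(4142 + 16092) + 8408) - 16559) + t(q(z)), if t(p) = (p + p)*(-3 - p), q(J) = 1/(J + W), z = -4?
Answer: -9976560804/1224157 ≈ -8149.7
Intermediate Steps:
W = -⅖ (W = -⅕*2 = -⅖ ≈ -0.40000)
q(J) = 1/(-⅖ + J) (q(J) = 1/(J - ⅖) = 1/(-⅖ + J))
t(p) = 2*p*(-3 - p) (t(p) = (2*p)*(-3 - p) = 2*p*(-3 - p))
((1/(4142 + 16092) + 8408) - 16559) + t(q(z)) = ((1/(4142 + 16092) + 8408) - 16559) - 2*5/(-2 + 5*(-4))*(3 + 5/(-2 + 5*(-4))) = ((1/20234 + 8408) - 16559) - 2*5/(-2 - 20)*(3 + 5/(-2 - 20)) = ((1/20234 + 8408) - 16559) - 2*5/(-22)*(3 + 5/(-22)) = (170127473/20234 - 16559) - 2*5*(-1/22)*(3 + 5*(-1/22)) = -164927333/20234 - 2*(-5/22)*(3 - 5/22) = -164927333/20234 - 2*(-5/22)*61/22 = -164927333/20234 + 305/242 = -9976560804/1224157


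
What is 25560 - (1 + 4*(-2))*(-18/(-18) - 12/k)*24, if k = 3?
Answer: 25056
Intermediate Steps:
25560 - (1 + 4*(-2))*(-18/(-18) - 12/k)*24 = 25560 - (1 + 4*(-2))*(-18/(-18) - 12/3)*24 = 25560 - (1 - 8)*(-18*(-1/18) - 12*⅓)*24 = 25560 - (-7*(1 - 4))*24 = 25560 - (-7*(-3))*24 = 25560 - 21*24 = 25560 - 1*504 = 25560 - 504 = 25056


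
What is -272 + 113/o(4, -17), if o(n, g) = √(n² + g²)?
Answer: -272 + 113*√305/305 ≈ -265.53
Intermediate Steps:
o(n, g) = √(g² + n²)
-272 + 113/o(4, -17) = -272 + 113/(√((-17)² + 4²)) = -272 + 113/(√(289 + 16)) = -272 + 113/(√305) = -272 + 113*(√305/305) = -272 + 113*√305/305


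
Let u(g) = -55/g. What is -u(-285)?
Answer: -11/57 ≈ -0.19298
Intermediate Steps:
-u(-285) = -(-55)/(-285) = -(-55)*(-1)/285 = -1*11/57 = -11/57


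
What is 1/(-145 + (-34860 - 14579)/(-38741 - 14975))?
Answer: -4132/595337 ≈ -0.0069406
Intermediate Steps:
1/(-145 + (-34860 - 14579)/(-38741 - 14975)) = 1/(-145 - 49439/(-53716)) = 1/(-145 - 49439*(-1/53716)) = 1/(-145 + 3803/4132) = 1/(-595337/4132) = -4132/595337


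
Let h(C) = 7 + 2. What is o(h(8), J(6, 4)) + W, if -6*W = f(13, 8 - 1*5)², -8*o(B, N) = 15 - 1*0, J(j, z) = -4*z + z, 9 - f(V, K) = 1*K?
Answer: -63/8 ≈ -7.8750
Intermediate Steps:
h(C) = 9
f(V, K) = 9 - K
J(j, z) = -3*z
o(B, N) = -15/8 (o(B, N) = -(15 - 1*0)/8 = -(15 + 0)/8 = -⅛*15 = -15/8)
W = -6 (W = -(9 - (8 - 1*5))²/6 = -(9 - (8 - 5))²/6 = -(9 - 1*3)²/6 = -(9 - 3)²/6 = -⅙*6² = -⅙*36 = -6)
o(h(8), J(6, 4)) + W = -15/8 - 6 = -63/8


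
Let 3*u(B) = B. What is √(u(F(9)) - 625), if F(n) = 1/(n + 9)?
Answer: I*√202494/18 ≈ 25.0*I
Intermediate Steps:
F(n) = 1/(9 + n)
u(B) = B/3
√(u(F(9)) - 625) = √(1/(3*(9 + 9)) - 625) = √((⅓)/18 - 625) = √((⅓)*(1/18) - 625) = √(1/54 - 625) = √(-33749/54) = I*√202494/18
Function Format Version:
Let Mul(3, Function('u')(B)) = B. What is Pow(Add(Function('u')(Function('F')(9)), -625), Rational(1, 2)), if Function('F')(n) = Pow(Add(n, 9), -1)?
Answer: Mul(Rational(1, 18), I, Pow(202494, Rational(1, 2))) ≈ Mul(25.000, I)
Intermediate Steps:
Function('F')(n) = Pow(Add(9, n), -1)
Function('u')(B) = Mul(Rational(1, 3), B)
Pow(Add(Function('u')(Function('F')(9)), -625), Rational(1, 2)) = Pow(Add(Mul(Rational(1, 3), Pow(Add(9, 9), -1)), -625), Rational(1, 2)) = Pow(Add(Mul(Rational(1, 3), Pow(18, -1)), -625), Rational(1, 2)) = Pow(Add(Mul(Rational(1, 3), Rational(1, 18)), -625), Rational(1, 2)) = Pow(Add(Rational(1, 54), -625), Rational(1, 2)) = Pow(Rational(-33749, 54), Rational(1, 2)) = Mul(Rational(1, 18), I, Pow(202494, Rational(1, 2)))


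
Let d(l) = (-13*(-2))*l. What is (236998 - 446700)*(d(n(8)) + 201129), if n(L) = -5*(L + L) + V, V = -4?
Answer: -41719164390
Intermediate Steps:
n(L) = -4 - 10*L (n(L) = -5*(L + L) - 4 = -10*L - 4 = -4 - 10*L)
d(l) = 26*l
(236998 - 446700)*(d(n(8)) + 201129) = (236998 - 446700)*(26*(-4 - 10*8) + 201129) = -209702*(26*(-4 - 80) + 201129) = -209702*(26*(-84) + 201129) = -209702*(-2184 + 201129) = -209702*198945 = -41719164390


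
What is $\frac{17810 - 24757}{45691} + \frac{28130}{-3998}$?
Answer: $- \frac{656530968}{91336309} \approx -7.1881$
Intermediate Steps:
$\frac{17810 - 24757}{45691} + \frac{28130}{-3998} = \left(-6947\right) \frac{1}{45691} + 28130 \left(- \frac{1}{3998}\right) = - \frac{6947}{45691} - \frac{14065}{1999} = - \frac{656530968}{91336309}$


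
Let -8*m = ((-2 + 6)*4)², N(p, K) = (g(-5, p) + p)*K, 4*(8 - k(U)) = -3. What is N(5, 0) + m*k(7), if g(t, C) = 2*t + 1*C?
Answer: -280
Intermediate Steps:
k(U) = 35/4 (k(U) = 8 - ¼*(-3) = 8 + ¾ = 35/4)
g(t, C) = C + 2*t (g(t, C) = 2*t + C = C + 2*t)
N(p, K) = K*(-10 + 2*p) (N(p, K) = ((p + 2*(-5)) + p)*K = ((p - 10) + p)*K = ((-10 + p) + p)*K = (-10 + 2*p)*K = K*(-10 + 2*p))
m = -32 (m = -16*(-2 + 6)²/8 = -(4*4)²/8 = -⅛*16² = -⅛*256 = -32)
N(5, 0) + m*k(7) = 2*0*(-5 + 5) - 32*35/4 = 2*0*0 - 280 = 0 - 280 = -280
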